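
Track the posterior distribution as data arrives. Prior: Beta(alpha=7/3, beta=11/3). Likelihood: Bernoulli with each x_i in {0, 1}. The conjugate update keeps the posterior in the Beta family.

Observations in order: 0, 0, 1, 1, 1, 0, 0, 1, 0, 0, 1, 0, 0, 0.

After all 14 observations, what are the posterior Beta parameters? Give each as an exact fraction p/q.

obs 1: x=0 → posterior Beta(7/3, 14/3)
obs 2: x=0 → posterior Beta(7/3, 17/3)
obs 3: x=1 → posterior Beta(10/3, 17/3)
obs 4: x=1 → posterior Beta(13/3, 17/3)
obs 5: x=1 → posterior Beta(16/3, 17/3)
obs 6: x=0 → posterior Beta(16/3, 20/3)
obs 7: x=0 → posterior Beta(16/3, 23/3)
obs 8: x=1 → posterior Beta(19/3, 23/3)
obs 9: x=0 → posterior Beta(19/3, 26/3)
obs 10: x=0 → posterior Beta(19/3, 29/3)
obs 11: x=1 → posterior Beta(22/3, 29/3)
obs 12: x=0 → posterior Beta(22/3, 32/3)
obs 13: x=0 → posterior Beta(22/3, 35/3)
obs 14: x=0 → posterior Beta(22/3, 38/3)

alpha=22/3, beta=38/3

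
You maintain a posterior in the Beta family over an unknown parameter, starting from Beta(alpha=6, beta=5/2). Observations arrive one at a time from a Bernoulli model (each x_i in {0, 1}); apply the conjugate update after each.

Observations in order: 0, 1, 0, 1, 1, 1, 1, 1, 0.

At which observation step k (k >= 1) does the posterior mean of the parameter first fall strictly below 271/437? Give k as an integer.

obs 1: x=0 → posterior Beta(6, 7/2)
obs 2: x=1 → posterior Beta(7, 7/2)
obs 3: x=0 → posterior Beta(7, 9/2)
obs 4: x=1 → posterior Beta(8, 9/2)
obs 5: x=1 → posterior Beta(9, 9/2)
obs 6: x=1 → posterior Beta(10, 9/2)
obs 7: x=1 → posterior Beta(11, 9/2)
obs 8: x=1 → posterior Beta(12, 9/2)
obs 9: x=0 → posterior Beta(12, 11/2)

k = 3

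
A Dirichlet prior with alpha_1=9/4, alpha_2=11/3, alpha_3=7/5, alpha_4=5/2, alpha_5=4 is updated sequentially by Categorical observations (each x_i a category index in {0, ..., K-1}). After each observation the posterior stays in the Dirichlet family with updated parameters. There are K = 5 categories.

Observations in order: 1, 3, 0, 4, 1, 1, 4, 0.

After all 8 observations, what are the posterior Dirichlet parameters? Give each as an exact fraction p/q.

obs 1: x=1 → posterior Dirichlet(9/4, 14/3, 7/5, 5/2, 4)
obs 2: x=3 → posterior Dirichlet(9/4, 14/3, 7/5, 7/2, 4)
obs 3: x=0 → posterior Dirichlet(13/4, 14/3, 7/5, 7/2, 4)
obs 4: x=4 → posterior Dirichlet(13/4, 14/3, 7/5, 7/2, 5)
obs 5: x=1 → posterior Dirichlet(13/4, 17/3, 7/5, 7/2, 5)
obs 6: x=1 → posterior Dirichlet(13/4, 20/3, 7/5, 7/2, 5)
obs 7: x=4 → posterior Dirichlet(13/4, 20/3, 7/5, 7/2, 6)
obs 8: x=0 → posterior Dirichlet(17/4, 20/3, 7/5, 7/2, 6)

alpha_1=17/4, alpha_2=20/3, alpha_3=7/5, alpha_4=7/2, alpha_5=6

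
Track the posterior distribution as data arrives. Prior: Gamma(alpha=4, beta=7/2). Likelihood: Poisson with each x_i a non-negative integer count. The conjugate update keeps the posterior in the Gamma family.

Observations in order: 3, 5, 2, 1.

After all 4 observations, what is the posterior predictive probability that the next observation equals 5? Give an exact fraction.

9584621472656250000000/239072435685151324847153

obs 1: x=3 → posterior Gamma(7, 9/2)
obs 2: x=5 → posterior Gamma(12, 11/2)
obs 3: x=2 → posterior Gamma(14, 13/2)
obs 4: x=1 → posterior Gamma(15, 15/2)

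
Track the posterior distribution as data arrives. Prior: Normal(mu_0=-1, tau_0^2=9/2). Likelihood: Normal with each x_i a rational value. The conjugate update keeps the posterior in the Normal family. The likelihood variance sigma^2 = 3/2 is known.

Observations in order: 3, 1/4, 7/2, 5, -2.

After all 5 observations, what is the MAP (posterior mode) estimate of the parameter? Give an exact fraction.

113/64

obs 1: x=3 → posterior Normal(2, 9/8)
obs 2: x=1/4 → posterior Normal(5/4, 9/14)
obs 3: x=7/2 → posterior Normal(77/40, 9/20)
obs 4: x=5 → posterior Normal(137/52, 9/26)
obs 5: x=-2 → posterior Normal(113/64, 9/32)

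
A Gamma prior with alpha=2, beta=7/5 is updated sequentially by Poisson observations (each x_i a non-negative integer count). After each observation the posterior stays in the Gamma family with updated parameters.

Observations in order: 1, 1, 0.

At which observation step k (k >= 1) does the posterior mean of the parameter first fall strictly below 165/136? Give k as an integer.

obs 1: x=1 → posterior Gamma(3, 12/5)
obs 2: x=1 → posterior Gamma(4, 17/5)
obs 3: x=0 → posterior Gamma(4, 22/5)

k = 2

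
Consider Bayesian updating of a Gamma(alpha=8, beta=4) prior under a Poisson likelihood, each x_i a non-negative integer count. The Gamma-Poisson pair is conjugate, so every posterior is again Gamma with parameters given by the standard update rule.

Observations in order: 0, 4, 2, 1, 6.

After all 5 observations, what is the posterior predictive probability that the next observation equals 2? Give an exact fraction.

25275786489379354977279/100000000000000000000000

obs 1: x=0 → posterior Gamma(8, 5)
obs 2: x=4 → posterior Gamma(12, 6)
obs 3: x=2 → posterior Gamma(14, 7)
obs 4: x=1 → posterior Gamma(15, 8)
obs 5: x=6 → posterior Gamma(21, 9)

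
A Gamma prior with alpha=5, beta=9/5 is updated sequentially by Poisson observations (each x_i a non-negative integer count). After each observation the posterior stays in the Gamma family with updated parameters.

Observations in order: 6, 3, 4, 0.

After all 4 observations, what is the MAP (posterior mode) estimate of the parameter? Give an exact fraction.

obs 1: x=6 → posterior Gamma(11, 14/5)
obs 2: x=3 → posterior Gamma(14, 19/5)
obs 3: x=4 → posterior Gamma(18, 24/5)
obs 4: x=0 → posterior Gamma(18, 29/5)

85/29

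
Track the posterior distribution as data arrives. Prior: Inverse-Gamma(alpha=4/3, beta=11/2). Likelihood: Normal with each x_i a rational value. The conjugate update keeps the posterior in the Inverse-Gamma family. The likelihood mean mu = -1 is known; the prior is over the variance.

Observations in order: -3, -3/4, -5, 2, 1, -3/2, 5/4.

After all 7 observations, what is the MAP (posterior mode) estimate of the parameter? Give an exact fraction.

obs 1: x=-3 → posterior Inverse-Gamma(11/6, 15/2)
obs 2: x=-3/4 → posterior Inverse-Gamma(7/3, 241/32)
obs 3: x=-5 → posterior Inverse-Gamma(17/6, 497/32)
obs 4: x=2 → posterior Inverse-Gamma(10/3, 641/32)
obs 5: x=1 → posterior Inverse-Gamma(23/6, 705/32)
obs 6: x=-3/2 → posterior Inverse-Gamma(13/3, 709/32)
obs 7: x=5/4 → posterior Inverse-Gamma(29/6, 395/16)

237/56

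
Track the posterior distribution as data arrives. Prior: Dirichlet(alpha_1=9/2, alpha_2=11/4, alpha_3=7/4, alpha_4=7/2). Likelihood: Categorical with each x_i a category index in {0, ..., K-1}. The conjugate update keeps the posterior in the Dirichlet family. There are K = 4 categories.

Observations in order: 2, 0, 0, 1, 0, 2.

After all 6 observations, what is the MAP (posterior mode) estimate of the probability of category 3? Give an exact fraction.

obs 1: x=2 → posterior Dirichlet(9/2, 11/4, 11/4, 7/2)
obs 2: x=0 → posterior Dirichlet(11/2, 11/4, 11/4, 7/2)
obs 3: x=0 → posterior Dirichlet(13/2, 11/4, 11/4, 7/2)
obs 4: x=1 → posterior Dirichlet(13/2, 15/4, 11/4, 7/2)
obs 5: x=0 → posterior Dirichlet(15/2, 15/4, 11/4, 7/2)
obs 6: x=2 → posterior Dirichlet(15/2, 15/4, 15/4, 7/2)

5/29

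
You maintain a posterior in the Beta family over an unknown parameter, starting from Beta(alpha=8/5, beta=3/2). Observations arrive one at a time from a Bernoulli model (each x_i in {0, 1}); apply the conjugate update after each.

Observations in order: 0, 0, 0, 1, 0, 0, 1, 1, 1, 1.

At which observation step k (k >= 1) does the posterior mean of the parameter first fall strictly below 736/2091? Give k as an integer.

obs 1: x=0 → posterior Beta(8/5, 5/2)
obs 2: x=0 → posterior Beta(8/5, 7/2)
obs 3: x=0 → posterior Beta(8/5, 9/2)
obs 4: x=1 → posterior Beta(13/5, 9/2)
obs 5: x=0 → posterior Beta(13/5, 11/2)
obs 6: x=0 → posterior Beta(13/5, 13/2)
obs 7: x=1 → posterior Beta(18/5, 13/2)
obs 8: x=1 → posterior Beta(23/5, 13/2)
obs 9: x=1 → posterior Beta(28/5, 13/2)
obs 10: x=1 → posterior Beta(33/5, 13/2)

k = 2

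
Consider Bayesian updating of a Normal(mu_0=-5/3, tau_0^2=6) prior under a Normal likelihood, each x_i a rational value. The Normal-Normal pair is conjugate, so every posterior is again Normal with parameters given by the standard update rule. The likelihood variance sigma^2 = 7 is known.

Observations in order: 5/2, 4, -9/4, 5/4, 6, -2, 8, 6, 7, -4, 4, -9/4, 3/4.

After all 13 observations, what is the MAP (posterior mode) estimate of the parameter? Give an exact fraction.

487/255

obs 1: x=5/2 → posterior Normal(10/39, 42/13)
obs 2: x=4 → posterior Normal(82/57, 42/19)
obs 3: x=-9/4 → posterior Normal(83/150, 42/25)
obs 4: x=5/4 → posterior Normal(64/93, 42/31)
obs 5: x=6 → posterior Normal(172/111, 42/37)
obs 6: x=-2 → posterior Normal(136/129, 42/43)
obs 7: x=8 → posterior Normal(40/21, 6/7)
obs 8: x=6 → posterior Normal(388/165, 42/55)
obs 9: x=7 → posterior Normal(514/183, 42/61)
obs 10: x=-4 → posterior Normal(442/201, 42/67)
obs 11: x=4 → posterior Normal(514/219, 42/73)
obs 12: x=-9/4 → posterior Normal(947/474, 42/79)
obs 13: x=3/4 → posterior Normal(487/255, 42/85)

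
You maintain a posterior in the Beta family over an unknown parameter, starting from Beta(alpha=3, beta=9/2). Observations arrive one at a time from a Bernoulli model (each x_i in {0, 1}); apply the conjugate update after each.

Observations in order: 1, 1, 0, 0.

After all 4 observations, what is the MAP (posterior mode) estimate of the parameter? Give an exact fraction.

obs 1: x=1 → posterior Beta(4, 9/2)
obs 2: x=1 → posterior Beta(5, 9/2)
obs 3: x=0 → posterior Beta(5, 11/2)
obs 4: x=0 → posterior Beta(5, 13/2)

8/19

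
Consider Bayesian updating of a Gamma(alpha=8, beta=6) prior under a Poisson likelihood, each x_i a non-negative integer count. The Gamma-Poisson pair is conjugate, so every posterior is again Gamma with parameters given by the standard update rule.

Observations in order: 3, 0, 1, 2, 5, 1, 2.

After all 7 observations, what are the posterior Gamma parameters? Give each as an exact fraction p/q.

alpha=22, beta=13

obs 1: x=3 → posterior Gamma(11, 7)
obs 2: x=0 → posterior Gamma(11, 8)
obs 3: x=1 → posterior Gamma(12, 9)
obs 4: x=2 → posterior Gamma(14, 10)
obs 5: x=5 → posterior Gamma(19, 11)
obs 6: x=1 → posterior Gamma(20, 12)
obs 7: x=2 → posterior Gamma(22, 13)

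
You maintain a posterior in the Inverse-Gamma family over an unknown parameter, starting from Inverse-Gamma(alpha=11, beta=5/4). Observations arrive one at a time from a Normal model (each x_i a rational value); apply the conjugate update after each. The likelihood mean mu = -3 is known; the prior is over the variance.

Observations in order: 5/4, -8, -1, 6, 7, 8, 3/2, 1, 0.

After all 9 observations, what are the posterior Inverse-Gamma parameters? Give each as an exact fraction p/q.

alpha=31/2, beta=6349/32

obs 1: x=5/4 → posterior Inverse-Gamma(23/2, 329/32)
obs 2: x=-8 → posterior Inverse-Gamma(12, 729/32)
obs 3: x=-1 → posterior Inverse-Gamma(25/2, 793/32)
obs 4: x=6 → posterior Inverse-Gamma(13, 2089/32)
obs 5: x=7 → posterior Inverse-Gamma(27/2, 3689/32)
obs 6: x=8 → posterior Inverse-Gamma(14, 5625/32)
obs 7: x=3/2 → posterior Inverse-Gamma(29/2, 5949/32)
obs 8: x=1 → posterior Inverse-Gamma(15, 6205/32)
obs 9: x=0 → posterior Inverse-Gamma(31/2, 6349/32)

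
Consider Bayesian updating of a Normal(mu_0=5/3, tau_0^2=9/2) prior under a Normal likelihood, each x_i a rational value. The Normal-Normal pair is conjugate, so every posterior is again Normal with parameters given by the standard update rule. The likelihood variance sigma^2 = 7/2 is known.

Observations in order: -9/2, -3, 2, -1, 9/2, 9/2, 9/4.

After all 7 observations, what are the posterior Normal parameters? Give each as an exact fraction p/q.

mu_0=653/840, tau_0^2=9/20

obs 1: x=-9/2 → posterior Normal(-173/96, 63/32)
obs 2: x=-3 → posterior Normal(-67/30, 63/50)
obs 3: x=2 → posterior Normal(-227/204, 63/68)
obs 4: x=-1 → posterior Normal(-281/258, 63/86)
obs 5: x=9/2 → posterior Normal(-19/156, 63/104)
obs 6: x=9/2 → posterior Normal(205/366, 63/122)
obs 7: x=9/4 → posterior Normal(653/840, 9/20)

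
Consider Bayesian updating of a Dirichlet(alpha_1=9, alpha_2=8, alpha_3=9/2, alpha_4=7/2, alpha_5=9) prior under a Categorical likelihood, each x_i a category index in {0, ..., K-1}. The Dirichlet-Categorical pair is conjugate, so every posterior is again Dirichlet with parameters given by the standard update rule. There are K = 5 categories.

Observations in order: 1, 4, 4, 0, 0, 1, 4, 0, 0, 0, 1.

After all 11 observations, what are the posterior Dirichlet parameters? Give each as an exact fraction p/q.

alpha_1=14, alpha_2=11, alpha_3=9/2, alpha_4=7/2, alpha_5=12

obs 1: x=1 → posterior Dirichlet(9, 9, 9/2, 7/2, 9)
obs 2: x=4 → posterior Dirichlet(9, 9, 9/2, 7/2, 10)
obs 3: x=4 → posterior Dirichlet(9, 9, 9/2, 7/2, 11)
obs 4: x=0 → posterior Dirichlet(10, 9, 9/2, 7/2, 11)
obs 5: x=0 → posterior Dirichlet(11, 9, 9/2, 7/2, 11)
obs 6: x=1 → posterior Dirichlet(11, 10, 9/2, 7/2, 11)
obs 7: x=4 → posterior Dirichlet(11, 10, 9/2, 7/2, 12)
obs 8: x=0 → posterior Dirichlet(12, 10, 9/2, 7/2, 12)
obs 9: x=0 → posterior Dirichlet(13, 10, 9/2, 7/2, 12)
obs 10: x=0 → posterior Dirichlet(14, 10, 9/2, 7/2, 12)
obs 11: x=1 → posterior Dirichlet(14, 11, 9/2, 7/2, 12)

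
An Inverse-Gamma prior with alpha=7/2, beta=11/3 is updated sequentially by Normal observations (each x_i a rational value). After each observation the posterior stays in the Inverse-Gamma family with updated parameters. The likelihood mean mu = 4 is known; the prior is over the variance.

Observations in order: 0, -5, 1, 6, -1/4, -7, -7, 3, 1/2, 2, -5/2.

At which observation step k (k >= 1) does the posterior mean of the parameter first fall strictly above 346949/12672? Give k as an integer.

obs 1: x=0 → posterior Inverse-Gamma(4, 35/3)
obs 2: x=-5 → posterior Inverse-Gamma(9/2, 313/6)
obs 3: x=1 → posterior Inverse-Gamma(5, 170/3)
obs 4: x=6 → posterior Inverse-Gamma(11/2, 176/3)
obs 5: x=-1/4 → posterior Inverse-Gamma(6, 6499/96)
obs 6: x=-7 → posterior Inverse-Gamma(13/2, 12307/96)
obs 7: x=-7 → posterior Inverse-Gamma(7, 18115/96)
obs 8: x=3 → posterior Inverse-Gamma(15/2, 18163/96)
obs 9: x=1/2 → posterior Inverse-Gamma(8, 18751/96)
obs 10: x=2 → posterior Inverse-Gamma(17/2, 18943/96)
obs 11: x=-5/2 → posterior Inverse-Gamma(9, 20971/96)

k = 7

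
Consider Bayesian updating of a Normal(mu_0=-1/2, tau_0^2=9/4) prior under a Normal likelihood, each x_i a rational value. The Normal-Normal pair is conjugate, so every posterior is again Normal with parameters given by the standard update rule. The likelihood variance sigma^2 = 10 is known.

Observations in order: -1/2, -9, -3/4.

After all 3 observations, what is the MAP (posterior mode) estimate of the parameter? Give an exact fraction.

-449/268

obs 1: x=-1/2 → posterior Normal(-1/2, 90/49)
obs 2: x=-9 → posterior Normal(-211/116, 45/29)
obs 3: x=-3/4 → posterior Normal(-449/268, 90/67)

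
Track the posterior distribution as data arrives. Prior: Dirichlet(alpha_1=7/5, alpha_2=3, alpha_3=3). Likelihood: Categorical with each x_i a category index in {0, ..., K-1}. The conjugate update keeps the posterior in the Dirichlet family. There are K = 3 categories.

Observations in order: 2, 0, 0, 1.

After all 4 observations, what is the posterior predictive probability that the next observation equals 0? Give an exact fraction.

17/57

obs 1: x=2 → posterior Dirichlet(7/5, 3, 4)
obs 2: x=0 → posterior Dirichlet(12/5, 3, 4)
obs 3: x=0 → posterior Dirichlet(17/5, 3, 4)
obs 4: x=1 → posterior Dirichlet(17/5, 4, 4)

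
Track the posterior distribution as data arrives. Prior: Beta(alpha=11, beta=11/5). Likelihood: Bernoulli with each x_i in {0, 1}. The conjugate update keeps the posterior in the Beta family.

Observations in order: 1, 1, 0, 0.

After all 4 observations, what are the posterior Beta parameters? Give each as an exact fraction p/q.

obs 1: x=1 → posterior Beta(12, 11/5)
obs 2: x=1 → posterior Beta(13, 11/5)
obs 3: x=0 → posterior Beta(13, 16/5)
obs 4: x=0 → posterior Beta(13, 21/5)

alpha=13, beta=21/5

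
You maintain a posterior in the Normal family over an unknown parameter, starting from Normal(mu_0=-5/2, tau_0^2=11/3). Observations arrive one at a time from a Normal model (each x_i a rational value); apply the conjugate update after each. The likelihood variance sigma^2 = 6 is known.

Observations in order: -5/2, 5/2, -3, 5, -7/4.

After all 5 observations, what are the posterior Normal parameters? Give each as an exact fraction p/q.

mu_0=-169/292, tau_0^2=66/73

obs 1: x=-5/2 → posterior Normal(-5/2, 66/29)
obs 2: x=5/2 → posterior Normal(-9/8, 33/20)
obs 3: x=-3 → posterior Normal(-26/17, 22/17)
obs 4: x=5 → posterior Normal(-23/62, 33/31)
obs 5: x=-7/4 → posterior Normal(-169/292, 66/73)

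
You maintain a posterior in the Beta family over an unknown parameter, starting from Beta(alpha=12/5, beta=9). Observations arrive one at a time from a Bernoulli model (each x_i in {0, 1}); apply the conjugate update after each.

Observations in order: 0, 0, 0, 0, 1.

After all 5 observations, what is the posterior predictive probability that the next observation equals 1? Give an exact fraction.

obs 1: x=0 → posterior Beta(12/5, 10)
obs 2: x=0 → posterior Beta(12/5, 11)
obs 3: x=0 → posterior Beta(12/5, 12)
obs 4: x=0 → posterior Beta(12/5, 13)
obs 5: x=1 → posterior Beta(17/5, 13)

17/82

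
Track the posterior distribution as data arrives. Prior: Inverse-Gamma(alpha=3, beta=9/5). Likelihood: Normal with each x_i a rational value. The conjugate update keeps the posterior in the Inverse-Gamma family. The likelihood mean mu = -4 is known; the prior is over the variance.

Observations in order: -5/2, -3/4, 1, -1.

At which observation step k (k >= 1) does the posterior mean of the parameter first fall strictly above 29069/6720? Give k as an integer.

obs 1: x=-5/2 → posterior Inverse-Gamma(7/2, 117/40)
obs 2: x=-3/4 → posterior Inverse-Gamma(4, 1313/160)
obs 3: x=1 → posterior Inverse-Gamma(9/2, 3313/160)
obs 4: x=-1 → posterior Inverse-Gamma(5, 4033/160)

k = 3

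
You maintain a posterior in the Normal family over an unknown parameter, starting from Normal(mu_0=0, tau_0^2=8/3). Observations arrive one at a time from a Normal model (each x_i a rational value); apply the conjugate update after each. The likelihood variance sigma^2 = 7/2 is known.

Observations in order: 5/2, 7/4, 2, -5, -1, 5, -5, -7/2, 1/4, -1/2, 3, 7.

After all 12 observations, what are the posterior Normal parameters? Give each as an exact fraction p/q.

obs 1: x=5/2 → posterior Normal(40/37, 56/37)
obs 2: x=7/4 → posterior Normal(68/53, 56/53)
obs 3: x=2 → posterior Normal(100/69, 56/69)
obs 4: x=-5 → posterior Normal(4/17, 56/85)
obs 5: x=-1 → posterior Normal(4/101, 56/101)
obs 6: x=5 → posterior Normal(28/39, 56/117)
obs 7: x=-5 → posterior Normal(4/133, 8/19)
obs 8: x=-7/2 → posterior Normal(-52/149, 56/149)
obs 9: x=1/4 → posterior Normal(-16/55, 56/165)
obs 10: x=-1/2 → posterior Normal(-56/181, 56/181)
obs 11: x=3 → posterior Normal(-8/197, 56/197)
obs 12: x=7 → posterior Normal(104/213, 56/213)

mu_0=104/213, tau_0^2=56/213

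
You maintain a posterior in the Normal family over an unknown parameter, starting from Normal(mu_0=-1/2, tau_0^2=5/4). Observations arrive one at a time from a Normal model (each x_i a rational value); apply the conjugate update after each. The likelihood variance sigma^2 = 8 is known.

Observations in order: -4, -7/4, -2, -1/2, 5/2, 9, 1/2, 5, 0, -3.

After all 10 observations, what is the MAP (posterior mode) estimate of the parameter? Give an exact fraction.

51/328

obs 1: x=-4 → posterior Normal(-36/37, 40/37)
obs 2: x=-7/4 → posterior Normal(-179/168, 20/21)
obs 3: x=-2 → posterior Normal(-219/188, 40/47)
obs 4: x=-1/2 → posterior Normal(-229/208, 10/13)
obs 5: x=5/2 → posterior Normal(-179/228, 40/57)
obs 6: x=9 → posterior Normal(1/248, 20/31)
obs 7: x=1/2 → posterior Normal(11/268, 40/67)
obs 8: x=5 → posterior Normal(37/96, 5/9)
obs 9: x=0 → posterior Normal(111/308, 40/77)
obs 10: x=-3 → posterior Normal(51/328, 20/41)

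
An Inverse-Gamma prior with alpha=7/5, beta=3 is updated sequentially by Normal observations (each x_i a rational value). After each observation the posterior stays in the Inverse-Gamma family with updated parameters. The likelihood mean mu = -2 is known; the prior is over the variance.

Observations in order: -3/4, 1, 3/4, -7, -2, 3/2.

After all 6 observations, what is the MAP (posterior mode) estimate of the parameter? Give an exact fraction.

2455/432

obs 1: x=-3/4 → posterior Inverse-Gamma(19/10, 121/32)
obs 2: x=1 → posterior Inverse-Gamma(12/5, 265/32)
obs 3: x=3/4 → posterior Inverse-Gamma(29/10, 193/16)
obs 4: x=-7 → posterior Inverse-Gamma(17/5, 393/16)
obs 5: x=-2 → posterior Inverse-Gamma(39/10, 393/16)
obs 6: x=3/2 → posterior Inverse-Gamma(22/5, 491/16)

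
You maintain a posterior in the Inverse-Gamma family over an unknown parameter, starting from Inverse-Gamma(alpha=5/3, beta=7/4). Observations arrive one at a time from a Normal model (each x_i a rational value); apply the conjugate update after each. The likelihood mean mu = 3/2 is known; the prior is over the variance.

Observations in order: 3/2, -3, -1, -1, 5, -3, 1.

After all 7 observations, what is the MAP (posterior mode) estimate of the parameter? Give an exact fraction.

207/37

obs 1: x=3/2 → posterior Inverse-Gamma(13/6, 7/4)
obs 2: x=-3 → posterior Inverse-Gamma(8/3, 95/8)
obs 3: x=-1 → posterior Inverse-Gamma(19/6, 15)
obs 4: x=-1 → posterior Inverse-Gamma(11/3, 145/8)
obs 5: x=5 → posterior Inverse-Gamma(25/6, 97/4)
obs 6: x=-3 → posterior Inverse-Gamma(14/3, 275/8)
obs 7: x=1 → posterior Inverse-Gamma(31/6, 69/2)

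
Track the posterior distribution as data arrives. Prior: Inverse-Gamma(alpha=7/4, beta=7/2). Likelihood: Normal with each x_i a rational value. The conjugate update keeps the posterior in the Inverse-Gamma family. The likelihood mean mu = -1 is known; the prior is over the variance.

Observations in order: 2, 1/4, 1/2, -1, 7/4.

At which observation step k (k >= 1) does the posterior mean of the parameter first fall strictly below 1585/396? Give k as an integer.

obs 1: x=2 → posterior Inverse-Gamma(9/4, 8)
obs 2: x=1/4 → posterior Inverse-Gamma(11/4, 281/32)
obs 3: x=1/2 → posterior Inverse-Gamma(13/4, 317/32)
obs 4: x=-1 → posterior Inverse-Gamma(15/4, 317/32)
obs 5: x=7/4 → posterior Inverse-Gamma(17/4, 219/16)

k = 4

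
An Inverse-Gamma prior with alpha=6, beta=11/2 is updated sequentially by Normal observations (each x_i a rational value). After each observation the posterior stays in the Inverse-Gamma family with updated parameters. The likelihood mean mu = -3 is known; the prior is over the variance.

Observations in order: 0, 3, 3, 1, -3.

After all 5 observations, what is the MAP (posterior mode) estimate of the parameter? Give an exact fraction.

108/19

obs 1: x=0 → posterior Inverse-Gamma(13/2, 10)
obs 2: x=3 → posterior Inverse-Gamma(7, 28)
obs 3: x=3 → posterior Inverse-Gamma(15/2, 46)
obs 4: x=1 → posterior Inverse-Gamma(8, 54)
obs 5: x=-3 → posterior Inverse-Gamma(17/2, 54)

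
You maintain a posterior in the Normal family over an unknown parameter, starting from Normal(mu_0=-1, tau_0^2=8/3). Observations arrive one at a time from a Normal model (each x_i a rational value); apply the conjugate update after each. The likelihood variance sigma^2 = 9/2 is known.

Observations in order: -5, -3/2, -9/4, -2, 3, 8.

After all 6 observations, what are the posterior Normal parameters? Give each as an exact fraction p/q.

mu_0=-23/123, tau_0^2=24/41

obs 1: x=-5 → posterior Normal(-107/43, 72/43)
obs 2: x=-3/2 → posterior Normal(-131/59, 72/59)
obs 3: x=-9/4 → posterior Normal(-167/75, 24/25)
obs 4: x=-2 → posterior Normal(-199/91, 72/91)
obs 5: x=3 → posterior Normal(-151/107, 72/107)
obs 6: x=8 → posterior Normal(-23/123, 24/41)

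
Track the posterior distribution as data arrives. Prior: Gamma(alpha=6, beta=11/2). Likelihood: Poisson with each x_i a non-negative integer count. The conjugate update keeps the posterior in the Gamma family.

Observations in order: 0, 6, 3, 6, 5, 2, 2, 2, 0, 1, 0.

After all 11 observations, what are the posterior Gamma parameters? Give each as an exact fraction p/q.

obs 1: x=0 → posterior Gamma(6, 13/2)
obs 2: x=6 → posterior Gamma(12, 15/2)
obs 3: x=3 → posterior Gamma(15, 17/2)
obs 4: x=6 → posterior Gamma(21, 19/2)
obs 5: x=5 → posterior Gamma(26, 21/2)
obs 6: x=2 → posterior Gamma(28, 23/2)
obs 7: x=2 → posterior Gamma(30, 25/2)
obs 8: x=2 → posterior Gamma(32, 27/2)
obs 9: x=0 → posterior Gamma(32, 29/2)
obs 10: x=1 → posterior Gamma(33, 31/2)
obs 11: x=0 → posterior Gamma(33, 33/2)

alpha=33, beta=33/2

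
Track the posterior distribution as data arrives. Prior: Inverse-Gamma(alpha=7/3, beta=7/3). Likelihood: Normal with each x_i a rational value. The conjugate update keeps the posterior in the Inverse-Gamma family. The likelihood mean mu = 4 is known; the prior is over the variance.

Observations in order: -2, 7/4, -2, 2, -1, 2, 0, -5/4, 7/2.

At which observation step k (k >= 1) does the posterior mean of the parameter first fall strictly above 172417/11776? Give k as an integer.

obs 1: x=-2 → posterior Inverse-Gamma(17/6, 61/3)
obs 2: x=7/4 → posterior Inverse-Gamma(10/3, 2195/96)
obs 3: x=-2 → posterior Inverse-Gamma(23/6, 3923/96)
obs 4: x=2 → posterior Inverse-Gamma(13/3, 4115/96)
obs 5: x=-1 → posterior Inverse-Gamma(29/6, 5315/96)
obs 6: x=2 → posterior Inverse-Gamma(16/3, 5507/96)
obs 7: x=0 → posterior Inverse-Gamma(35/6, 6275/96)
obs 8: x=-5/4 → posterior Inverse-Gamma(19/3, 3799/48)
obs 9: x=7/2 → posterior Inverse-Gamma(41/6, 3805/48)

k = 8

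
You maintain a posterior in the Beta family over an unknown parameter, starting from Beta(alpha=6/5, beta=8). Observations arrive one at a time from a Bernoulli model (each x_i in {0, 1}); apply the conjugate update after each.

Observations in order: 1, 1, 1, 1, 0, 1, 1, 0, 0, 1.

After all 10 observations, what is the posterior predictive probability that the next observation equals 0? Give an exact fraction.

55/96

obs 1: x=1 → posterior Beta(11/5, 8)
obs 2: x=1 → posterior Beta(16/5, 8)
obs 3: x=1 → posterior Beta(21/5, 8)
obs 4: x=1 → posterior Beta(26/5, 8)
obs 5: x=0 → posterior Beta(26/5, 9)
obs 6: x=1 → posterior Beta(31/5, 9)
obs 7: x=1 → posterior Beta(36/5, 9)
obs 8: x=0 → posterior Beta(36/5, 10)
obs 9: x=0 → posterior Beta(36/5, 11)
obs 10: x=1 → posterior Beta(41/5, 11)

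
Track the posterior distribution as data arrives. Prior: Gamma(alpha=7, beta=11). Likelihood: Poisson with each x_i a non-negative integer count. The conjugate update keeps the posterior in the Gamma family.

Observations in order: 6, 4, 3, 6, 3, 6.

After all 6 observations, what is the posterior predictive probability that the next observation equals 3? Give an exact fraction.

15065446816250337374587562039165494354378547935/83599550735099071456592758340886870602394107904

obs 1: x=6 → posterior Gamma(13, 12)
obs 2: x=4 → posterior Gamma(17, 13)
obs 3: x=3 → posterior Gamma(20, 14)
obs 4: x=6 → posterior Gamma(26, 15)
obs 5: x=3 → posterior Gamma(29, 16)
obs 6: x=6 → posterior Gamma(35, 17)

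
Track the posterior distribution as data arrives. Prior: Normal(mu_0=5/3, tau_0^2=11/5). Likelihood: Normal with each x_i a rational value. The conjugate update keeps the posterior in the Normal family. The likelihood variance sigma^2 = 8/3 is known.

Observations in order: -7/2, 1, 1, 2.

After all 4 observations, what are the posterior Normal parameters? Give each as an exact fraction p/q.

obs 1: x=-7/2 → posterior Normal(-293/438, 88/73)
obs 2: x=1 → posterior Normal(-95/636, 44/53)
obs 3: x=1 → posterior Normal(103/834, 88/139)
obs 4: x=2 → posterior Normal(499/1032, 22/43)

mu_0=499/1032, tau_0^2=22/43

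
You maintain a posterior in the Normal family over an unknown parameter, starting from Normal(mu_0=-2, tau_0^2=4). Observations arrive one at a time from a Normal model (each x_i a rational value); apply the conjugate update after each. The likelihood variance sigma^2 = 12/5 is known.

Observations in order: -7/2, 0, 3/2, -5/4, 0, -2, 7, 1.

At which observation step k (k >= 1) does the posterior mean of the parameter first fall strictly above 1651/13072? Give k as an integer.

k = 8

obs 1: x=-7/2 → posterior Normal(-47/16, 3/2)
obs 2: x=0 → posterior Normal(-47/26, 12/13)
obs 3: x=3/2 → posterior Normal(-8/9, 2/3)
obs 4: x=-5/4 → posterior Normal(-89/92, 12/23)
obs 5: x=0 → posterior Normal(-89/112, 3/7)
obs 6: x=-2 → posterior Normal(-43/44, 4/11)
obs 7: x=7 → posterior Normal(11/152, 6/19)
obs 8: x=1 → posterior Normal(31/172, 12/43)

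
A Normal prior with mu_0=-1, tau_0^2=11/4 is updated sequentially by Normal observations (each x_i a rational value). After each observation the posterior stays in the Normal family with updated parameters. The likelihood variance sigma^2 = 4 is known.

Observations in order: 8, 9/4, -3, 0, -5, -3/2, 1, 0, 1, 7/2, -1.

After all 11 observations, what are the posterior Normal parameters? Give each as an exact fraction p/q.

obs 1: x=8 → posterior Normal(8/3, 44/27)
obs 2: x=9/4 → posterior Normal(387/152, 22/19)
obs 3: x=-3 → posterior Normal(255/196, 44/49)
obs 4: x=0 → posterior Normal(17/16, 11/15)
obs 5: x=-5 → posterior Normal(35/284, 44/71)
obs 6: x=-3/2 → posterior Normal(-31/328, 22/41)
obs 7: x=1 → posterior Normal(13/372, 44/93)
obs 8: x=0 → posterior Normal(1/32, 11/26)
obs 9: x=1 → posterior Normal(57/460, 44/115)
obs 10: x=7/2 → posterior Normal(211/504, 22/63)
obs 11: x=-1 → posterior Normal(167/548, 44/137)

mu_0=167/548, tau_0^2=44/137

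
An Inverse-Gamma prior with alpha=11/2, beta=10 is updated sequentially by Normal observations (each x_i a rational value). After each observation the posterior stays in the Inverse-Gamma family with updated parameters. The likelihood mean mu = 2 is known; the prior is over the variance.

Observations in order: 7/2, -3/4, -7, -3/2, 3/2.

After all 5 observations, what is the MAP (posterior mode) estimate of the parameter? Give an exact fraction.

1973/288

obs 1: x=7/2 → posterior Inverse-Gamma(6, 89/8)
obs 2: x=-3/4 → posterior Inverse-Gamma(13/2, 477/32)
obs 3: x=-7 → posterior Inverse-Gamma(7, 1773/32)
obs 4: x=-3/2 → posterior Inverse-Gamma(15/2, 1969/32)
obs 5: x=3/2 → posterior Inverse-Gamma(8, 1973/32)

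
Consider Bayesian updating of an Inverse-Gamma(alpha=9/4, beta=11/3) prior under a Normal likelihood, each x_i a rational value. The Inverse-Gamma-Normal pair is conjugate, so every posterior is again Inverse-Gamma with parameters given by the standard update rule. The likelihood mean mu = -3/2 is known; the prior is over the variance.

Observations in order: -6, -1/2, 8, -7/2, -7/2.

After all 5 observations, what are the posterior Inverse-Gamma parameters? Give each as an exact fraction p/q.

obs 1: x=-6 → posterior Inverse-Gamma(11/4, 331/24)
obs 2: x=-1/2 → posterior Inverse-Gamma(13/4, 343/24)
obs 3: x=8 → posterior Inverse-Gamma(15/4, 713/12)
obs 4: x=-7/2 → posterior Inverse-Gamma(17/4, 737/12)
obs 5: x=-7/2 → posterior Inverse-Gamma(19/4, 761/12)

alpha=19/4, beta=761/12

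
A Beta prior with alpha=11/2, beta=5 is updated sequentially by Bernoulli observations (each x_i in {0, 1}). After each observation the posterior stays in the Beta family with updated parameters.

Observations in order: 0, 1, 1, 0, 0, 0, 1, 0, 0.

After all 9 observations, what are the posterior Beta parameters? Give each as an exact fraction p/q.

obs 1: x=0 → posterior Beta(11/2, 6)
obs 2: x=1 → posterior Beta(13/2, 6)
obs 3: x=1 → posterior Beta(15/2, 6)
obs 4: x=0 → posterior Beta(15/2, 7)
obs 5: x=0 → posterior Beta(15/2, 8)
obs 6: x=0 → posterior Beta(15/2, 9)
obs 7: x=1 → posterior Beta(17/2, 9)
obs 8: x=0 → posterior Beta(17/2, 10)
obs 9: x=0 → posterior Beta(17/2, 11)

alpha=17/2, beta=11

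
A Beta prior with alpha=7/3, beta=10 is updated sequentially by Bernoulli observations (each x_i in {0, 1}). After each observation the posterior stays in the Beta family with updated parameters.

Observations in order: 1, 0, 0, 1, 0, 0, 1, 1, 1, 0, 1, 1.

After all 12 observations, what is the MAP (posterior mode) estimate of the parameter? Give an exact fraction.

25/67

obs 1: x=1 → posterior Beta(10/3, 10)
obs 2: x=0 → posterior Beta(10/3, 11)
obs 3: x=0 → posterior Beta(10/3, 12)
obs 4: x=1 → posterior Beta(13/3, 12)
obs 5: x=0 → posterior Beta(13/3, 13)
obs 6: x=0 → posterior Beta(13/3, 14)
obs 7: x=1 → posterior Beta(16/3, 14)
obs 8: x=1 → posterior Beta(19/3, 14)
obs 9: x=1 → posterior Beta(22/3, 14)
obs 10: x=0 → posterior Beta(22/3, 15)
obs 11: x=1 → posterior Beta(25/3, 15)
obs 12: x=1 → posterior Beta(28/3, 15)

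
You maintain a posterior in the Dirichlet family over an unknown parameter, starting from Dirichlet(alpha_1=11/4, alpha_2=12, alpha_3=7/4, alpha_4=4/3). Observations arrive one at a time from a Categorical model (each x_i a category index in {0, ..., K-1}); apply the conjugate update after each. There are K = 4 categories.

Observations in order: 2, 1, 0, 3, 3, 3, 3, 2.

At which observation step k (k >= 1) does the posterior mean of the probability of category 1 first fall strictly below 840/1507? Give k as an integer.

obs 1: x=2 → posterior Dirichlet(11/4, 12, 11/4, 4/3)
obs 2: x=1 → posterior Dirichlet(11/4, 13, 11/4, 4/3)
obs 3: x=0 → posterior Dirichlet(15/4, 13, 11/4, 4/3)
obs 4: x=3 → posterior Dirichlet(15/4, 13, 11/4, 7/3)
obs 5: x=3 → posterior Dirichlet(15/4, 13, 11/4, 10/3)
obs 6: x=3 → posterior Dirichlet(15/4, 13, 11/4, 13/3)
obs 7: x=3 → posterior Dirichlet(15/4, 13, 11/4, 16/3)
obs 8: x=2 → posterior Dirichlet(15/4, 13, 15/4, 16/3)

k = 6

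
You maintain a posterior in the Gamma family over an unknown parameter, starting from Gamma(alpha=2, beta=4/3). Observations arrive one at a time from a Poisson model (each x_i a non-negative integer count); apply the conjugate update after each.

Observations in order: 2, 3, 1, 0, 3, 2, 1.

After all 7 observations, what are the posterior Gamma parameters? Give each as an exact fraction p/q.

obs 1: x=2 → posterior Gamma(4, 7/3)
obs 2: x=3 → posterior Gamma(7, 10/3)
obs 3: x=1 → posterior Gamma(8, 13/3)
obs 4: x=0 → posterior Gamma(8, 16/3)
obs 5: x=3 → posterior Gamma(11, 19/3)
obs 6: x=2 → posterior Gamma(13, 22/3)
obs 7: x=1 → posterior Gamma(14, 25/3)

alpha=14, beta=25/3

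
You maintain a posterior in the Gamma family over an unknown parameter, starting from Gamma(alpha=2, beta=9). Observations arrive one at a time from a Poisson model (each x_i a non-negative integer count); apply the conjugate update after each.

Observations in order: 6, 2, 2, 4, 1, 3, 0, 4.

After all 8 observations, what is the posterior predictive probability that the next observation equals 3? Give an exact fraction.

110320818177248869009138838064325/975590698043195738078568989589504

obs 1: x=6 → posterior Gamma(8, 10)
obs 2: x=2 → posterior Gamma(10, 11)
obs 3: x=2 → posterior Gamma(12, 12)
obs 4: x=4 → posterior Gamma(16, 13)
obs 5: x=1 → posterior Gamma(17, 14)
obs 6: x=3 → posterior Gamma(20, 15)
obs 7: x=0 → posterior Gamma(20, 16)
obs 8: x=4 → posterior Gamma(24, 17)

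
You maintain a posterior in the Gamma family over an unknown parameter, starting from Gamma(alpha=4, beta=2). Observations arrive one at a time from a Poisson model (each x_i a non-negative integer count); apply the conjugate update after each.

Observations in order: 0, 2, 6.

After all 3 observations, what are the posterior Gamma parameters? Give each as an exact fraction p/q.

obs 1: x=0 → posterior Gamma(4, 3)
obs 2: x=2 → posterior Gamma(6, 4)
obs 3: x=6 → posterior Gamma(12, 5)

alpha=12, beta=5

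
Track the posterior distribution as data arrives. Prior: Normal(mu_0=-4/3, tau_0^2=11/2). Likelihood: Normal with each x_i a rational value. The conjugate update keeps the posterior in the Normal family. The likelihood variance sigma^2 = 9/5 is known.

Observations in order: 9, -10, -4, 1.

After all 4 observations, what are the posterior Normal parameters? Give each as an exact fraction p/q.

mu_0=-122/119, tau_0^2=99/238

obs 1: x=9 → posterior Normal(471/73, 99/73)
obs 2: x=-10 → posterior Normal(-79/128, 99/128)
obs 3: x=-4 → posterior Normal(-299/183, 33/61)
obs 4: x=1 → posterior Normal(-122/119, 99/238)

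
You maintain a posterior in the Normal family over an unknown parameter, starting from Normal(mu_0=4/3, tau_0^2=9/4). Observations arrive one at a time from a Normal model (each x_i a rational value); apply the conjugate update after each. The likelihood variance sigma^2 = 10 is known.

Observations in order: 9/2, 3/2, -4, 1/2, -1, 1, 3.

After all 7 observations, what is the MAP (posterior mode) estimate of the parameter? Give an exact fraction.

obs 1: x=9/2 → posterior Normal(563/294, 90/49)
obs 2: x=3/2 → posterior Normal(161/87, 45/29)
obs 3: x=-4 → posterior Normal(214/201, 90/67)
obs 4: x=1/2 → posterior Normal(455/456, 45/38)
obs 5: x=-1 → posterior Normal(401/510, 18/17)
obs 6: x=1 → posterior Normal(455/564, 45/47)
obs 7: x=3 → posterior Normal(617/618, 90/103)

617/618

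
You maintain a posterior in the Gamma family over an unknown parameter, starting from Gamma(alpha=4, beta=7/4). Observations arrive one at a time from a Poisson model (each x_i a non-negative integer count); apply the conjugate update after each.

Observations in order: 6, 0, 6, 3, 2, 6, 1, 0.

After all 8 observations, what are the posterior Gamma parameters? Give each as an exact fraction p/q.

obs 1: x=6 → posterior Gamma(10, 11/4)
obs 2: x=0 → posterior Gamma(10, 15/4)
obs 3: x=6 → posterior Gamma(16, 19/4)
obs 4: x=3 → posterior Gamma(19, 23/4)
obs 5: x=2 → posterior Gamma(21, 27/4)
obs 6: x=6 → posterior Gamma(27, 31/4)
obs 7: x=1 → posterior Gamma(28, 35/4)
obs 8: x=0 → posterior Gamma(28, 39/4)

alpha=28, beta=39/4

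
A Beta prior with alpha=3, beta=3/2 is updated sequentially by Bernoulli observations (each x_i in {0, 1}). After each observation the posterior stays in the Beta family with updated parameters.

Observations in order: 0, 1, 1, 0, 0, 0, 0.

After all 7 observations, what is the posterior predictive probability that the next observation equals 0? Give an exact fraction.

obs 1: x=0 → posterior Beta(3, 5/2)
obs 2: x=1 → posterior Beta(4, 5/2)
obs 3: x=1 → posterior Beta(5, 5/2)
obs 4: x=0 → posterior Beta(5, 7/2)
obs 5: x=0 → posterior Beta(5, 9/2)
obs 6: x=0 → posterior Beta(5, 11/2)
obs 7: x=0 → posterior Beta(5, 13/2)

13/23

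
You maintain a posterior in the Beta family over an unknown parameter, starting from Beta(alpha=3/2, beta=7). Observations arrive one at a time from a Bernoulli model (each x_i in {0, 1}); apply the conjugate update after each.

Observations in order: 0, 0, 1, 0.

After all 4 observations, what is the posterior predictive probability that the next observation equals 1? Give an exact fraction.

1/5

obs 1: x=0 → posterior Beta(3/2, 8)
obs 2: x=0 → posterior Beta(3/2, 9)
obs 3: x=1 → posterior Beta(5/2, 9)
obs 4: x=0 → posterior Beta(5/2, 10)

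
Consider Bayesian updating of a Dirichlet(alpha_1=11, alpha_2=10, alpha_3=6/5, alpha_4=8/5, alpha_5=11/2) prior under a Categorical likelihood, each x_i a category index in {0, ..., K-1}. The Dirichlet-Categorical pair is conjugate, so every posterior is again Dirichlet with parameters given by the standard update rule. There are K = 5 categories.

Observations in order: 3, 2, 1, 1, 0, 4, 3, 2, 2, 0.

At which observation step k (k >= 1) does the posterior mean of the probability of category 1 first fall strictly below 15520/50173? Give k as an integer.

obs 1: x=3 → posterior Dirichlet(11, 10, 6/5, 13/5, 11/2)
obs 2: x=2 → posterior Dirichlet(11, 10, 11/5, 13/5, 11/2)
obs 3: x=1 → posterior Dirichlet(11, 11, 11/5, 13/5, 11/2)
obs 4: x=1 → posterior Dirichlet(11, 12, 11/5, 13/5, 11/2)
obs 5: x=0 → posterior Dirichlet(12, 12, 11/5, 13/5, 11/2)
obs 6: x=4 → posterior Dirichlet(12, 12, 11/5, 13/5, 13/2)
obs 7: x=3 → posterior Dirichlet(12, 12, 11/5, 18/5, 13/2)
obs 8: x=2 → posterior Dirichlet(12, 12, 16/5, 18/5, 13/2)
obs 9: x=2 → posterior Dirichlet(12, 12, 21/5, 18/5, 13/2)
obs 10: x=0 → posterior Dirichlet(13, 12, 21/5, 18/5, 13/2)

k = 10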